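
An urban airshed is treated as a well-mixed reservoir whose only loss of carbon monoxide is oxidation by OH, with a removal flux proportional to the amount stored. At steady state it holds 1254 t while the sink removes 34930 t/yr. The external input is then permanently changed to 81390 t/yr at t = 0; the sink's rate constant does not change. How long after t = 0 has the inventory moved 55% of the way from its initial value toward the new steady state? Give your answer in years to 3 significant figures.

τ = M₀/F₀ = 1254/34930 = 0.03590 yr.
The remaining gap fraction is e^(−t/τ); 55% covered ⇒ e^(−t/τ) = 0.450.
t = −τ ln(0.450) = 0.03590 × 0.7985 = 0.02867 yr.

0.0287 yr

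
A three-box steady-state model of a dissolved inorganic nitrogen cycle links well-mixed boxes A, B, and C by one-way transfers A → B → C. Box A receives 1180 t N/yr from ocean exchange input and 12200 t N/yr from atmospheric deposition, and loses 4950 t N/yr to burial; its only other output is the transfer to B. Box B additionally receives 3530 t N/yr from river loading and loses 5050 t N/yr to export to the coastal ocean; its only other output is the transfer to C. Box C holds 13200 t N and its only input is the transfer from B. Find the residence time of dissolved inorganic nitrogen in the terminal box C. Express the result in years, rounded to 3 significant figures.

Box A: F(A→B) = (1180 + 12200) − 4950 = 8430.0 t N/yr.
Box B: F(B→C) = (8430.0 + 3530) − 5050 = 6910.0 t N/yr.
Box C throughput = its input = 6910.0 t N/yr; τ = 13200 / 6910.0 = 1.910 yr.

1.91 yr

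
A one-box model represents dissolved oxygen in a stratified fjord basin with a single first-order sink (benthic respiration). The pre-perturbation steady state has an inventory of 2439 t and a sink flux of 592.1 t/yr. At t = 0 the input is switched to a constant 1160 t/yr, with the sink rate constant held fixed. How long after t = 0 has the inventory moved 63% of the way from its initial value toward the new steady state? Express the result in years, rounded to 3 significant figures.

4.10 yr

τ = M₀/F₀ = 2439/592.1 = 4.119 yr.
The remaining gap fraction is e^(−t/τ); 63% covered ⇒ e^(−t/τ) = 0.370.
t = −τ ln(0.370) = 4.119 × 0.9943 = 4.096 yr.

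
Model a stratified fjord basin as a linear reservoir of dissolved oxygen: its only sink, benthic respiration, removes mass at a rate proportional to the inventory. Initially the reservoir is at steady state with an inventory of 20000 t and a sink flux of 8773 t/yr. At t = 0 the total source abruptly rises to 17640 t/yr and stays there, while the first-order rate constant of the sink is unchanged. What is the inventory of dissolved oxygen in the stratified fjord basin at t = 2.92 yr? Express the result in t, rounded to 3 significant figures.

34600 t

The sink rate constant is k = F₀/M₀ = 8773/20000 = 0.4386 yr⁻¹.
Solving dM/dt = F₁ − kM with M(0) = M₀ gives M(t) = F₁/k + (M₀ − F₁/k)·e^(−kt).
F₁/k = 17640/0.4386 = 40214 t; kt = 0.4386 × 2.92 = 1.281, e^(−kt) = 0.2778.
M(2.92) = 40214 + (20000 − 40214) × 0.2778 = 40214 − 5616 = 34599 t.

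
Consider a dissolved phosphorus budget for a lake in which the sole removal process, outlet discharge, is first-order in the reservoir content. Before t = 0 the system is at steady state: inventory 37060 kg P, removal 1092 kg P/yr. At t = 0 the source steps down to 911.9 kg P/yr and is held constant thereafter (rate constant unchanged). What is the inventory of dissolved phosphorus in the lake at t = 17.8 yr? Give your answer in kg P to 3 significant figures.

34600 kg P

Residence time τ = M₀/F₀ = 33.94 yr. The eventual steady state is M_∞ = M₀·(F₁/F₀) = 37060 × 911.9/1092 = 30948 kg P.
The anomaly ΔM(t) = M(t) − M_∞ decays as ΔM₀·e^(−t/τ) with ΔM₀ = 37060 − 30948 = 6112 kg P.
At t = 17.8 yr, e^(−t/τ) = e^(−0.5245) = 0.5919, so ΔM = 3618 kg P and M = 30948 + 3618 = 34565 kg P.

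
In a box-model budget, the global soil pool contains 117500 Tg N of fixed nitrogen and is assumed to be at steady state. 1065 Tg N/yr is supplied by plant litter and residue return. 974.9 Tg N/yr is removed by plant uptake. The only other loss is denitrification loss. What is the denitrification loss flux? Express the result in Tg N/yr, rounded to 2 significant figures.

90 Tg N/yr

At steady state ΣF_in = ΣF_out.
ΣF_in = 1065.0 Tg N/yr.
Denitrification loss flux = ΣF_in − (974.9) = 1065.0 − 974.9 = 90.10 Tg N/yr.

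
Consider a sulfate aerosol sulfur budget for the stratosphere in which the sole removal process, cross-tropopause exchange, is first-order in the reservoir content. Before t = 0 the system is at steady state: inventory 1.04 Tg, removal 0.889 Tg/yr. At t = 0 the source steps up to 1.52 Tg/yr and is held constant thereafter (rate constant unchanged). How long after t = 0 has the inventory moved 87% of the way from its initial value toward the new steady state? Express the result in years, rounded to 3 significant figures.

2.39 yr

τ = M₀/F₀ = 1.04/0.889 = 1.170 yr.
The remaining gap fraction is e^(−t/τ); 87% covered ⇒ e^(−t/τ) = 0.130.
t = −τ ln(0.130) = 1.170 × 2.040 = 2.387 yr.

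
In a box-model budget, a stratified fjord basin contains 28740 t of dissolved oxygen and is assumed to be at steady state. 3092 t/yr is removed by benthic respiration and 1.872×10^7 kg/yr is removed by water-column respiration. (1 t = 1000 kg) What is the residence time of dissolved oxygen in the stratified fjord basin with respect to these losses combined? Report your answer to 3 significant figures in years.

Convert the water-column respiration flux: 1.872×10^7 kg/yr = 18720 t/yr.
Total removal = 3092 + 18720 = 21812 t/yr.
τ = M / ΣF_out = 28740 / 21812 = 1.318 yr.

1.32 yr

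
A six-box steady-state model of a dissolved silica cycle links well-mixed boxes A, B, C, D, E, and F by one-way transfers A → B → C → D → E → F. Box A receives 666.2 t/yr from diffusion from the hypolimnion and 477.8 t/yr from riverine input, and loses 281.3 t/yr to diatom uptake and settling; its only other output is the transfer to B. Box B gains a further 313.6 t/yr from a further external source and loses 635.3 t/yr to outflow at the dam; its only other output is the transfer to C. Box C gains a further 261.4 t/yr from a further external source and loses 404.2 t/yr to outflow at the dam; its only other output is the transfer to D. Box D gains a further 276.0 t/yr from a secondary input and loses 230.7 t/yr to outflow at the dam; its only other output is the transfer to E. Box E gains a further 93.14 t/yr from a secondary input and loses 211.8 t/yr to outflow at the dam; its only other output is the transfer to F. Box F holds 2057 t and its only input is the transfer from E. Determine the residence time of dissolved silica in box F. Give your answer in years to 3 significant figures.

6.33 yr

Box A: F(A→B) = (666.2 + 477.8) − 281.3 = 862.70 t/yr.
Box B: F(B→C) = (862.70 + 313.6) − 635.3 = 541.00 t/yr.
Box C: F(C→D) = (541.00 + 261.4) − 404.2 = 398.20 t/yr.
Box D: F(D→E) = (398.20 + 276.0) − 230.7 = 443.50 t/yr.
Box E: F(E→F) = (443.50 + 93.14) − 211.8 = 324.84 t/yr.
Box F throughput = its input = 324.84 t/yr; τ = 2057 / 324.84 = 6.332 yr.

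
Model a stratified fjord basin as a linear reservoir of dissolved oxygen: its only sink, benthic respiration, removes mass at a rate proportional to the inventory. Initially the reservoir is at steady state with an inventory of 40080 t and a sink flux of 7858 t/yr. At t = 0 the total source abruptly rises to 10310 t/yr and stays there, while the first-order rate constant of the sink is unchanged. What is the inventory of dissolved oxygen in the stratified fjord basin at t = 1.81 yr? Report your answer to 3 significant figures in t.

43800 t

Residence time τ = M₀/F₀ = 5.101 yr. The eventual steady state is M_∞ = M₀·(F₁/F₀) = 40080 × 10310/7858 = 52587 t.
The anomaly ΔM(t) = M(t) − M_∞ decays as ΔM₀·e^(−t/τ) with ΔM₀ = 40080 − 52587 = −12510 t.
At t = 1.81 yr, e^(−t/τ) = e^(−0.3549) = 0.7013, so ΔM = −8770 t and M = 52587 − 8770 = 43816 t.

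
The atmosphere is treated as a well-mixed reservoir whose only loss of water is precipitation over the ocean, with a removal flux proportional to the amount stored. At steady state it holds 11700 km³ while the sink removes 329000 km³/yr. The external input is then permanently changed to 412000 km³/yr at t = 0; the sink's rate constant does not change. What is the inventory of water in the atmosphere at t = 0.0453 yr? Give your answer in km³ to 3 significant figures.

13800 km³

Residence time τ = M₀/F₀ = 0.03556 yr. The eventual steady state is M_∞ = M₀·(F₁/F₀) = 11700 × 412000/329000 = 14652 km³.
The anomaly ΔM(t) = M(t) − M_∞ decays as ΔM₀·e^(−t/τ) with ΔM₀ = 11700 − 14652 = −2952 km³.
At t = 0.0453 yr, e^(−t/τ) = e^(−1.274) = 0.2798, so ΔM = −825.8 km³ and M = 14652 − 825.8 = 13826 km³.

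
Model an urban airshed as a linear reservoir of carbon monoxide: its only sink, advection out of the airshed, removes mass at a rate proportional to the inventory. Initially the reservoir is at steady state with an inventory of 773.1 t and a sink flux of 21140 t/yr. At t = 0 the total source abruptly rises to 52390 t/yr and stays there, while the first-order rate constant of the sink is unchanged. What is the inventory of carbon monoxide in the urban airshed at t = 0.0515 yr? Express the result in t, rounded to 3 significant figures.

τ = M₀/F₀ = 773.1/21140 = 0.03657 yr; rate constant k = 1/τ.
New steady state M_∞ = F₁/k = F₁·τ = 52390 × 0.03657 = 1915.9 t.
M(t) = M_∞ + (M₀ − M_∞)·e^(−t/τ); t/τ = 0.0515/0.03657 = 1.408, so e^(−t/τ) = 0.2446.
M(t) = 1915.9 − 1143 × 0.2446 = 1636.4 t.

1640 t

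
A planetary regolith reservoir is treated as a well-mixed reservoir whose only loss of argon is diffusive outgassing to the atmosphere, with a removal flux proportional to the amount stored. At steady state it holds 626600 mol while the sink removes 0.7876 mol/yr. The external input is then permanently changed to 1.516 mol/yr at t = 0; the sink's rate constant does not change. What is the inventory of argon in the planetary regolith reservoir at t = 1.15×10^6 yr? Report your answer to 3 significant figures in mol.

Residence time τ = M₀/F₀ = 795600 yr. The eventual steady state is M_∞ = M₀·(F₁/F₀) = 626600 × 1.516/0.7876 = 1.2061×10^6 mol.
The anomaly ΔM(t) = M(t) − M_∞ decays as ΔM₀·e^(−t/τ) with ΔM₀ = 626600 − 1.2061×10^6 = −579500 mol.
At t = 1.15×10^6 yr, e^(−t/τ) = e^(−1.445) = 0.2356, so ΔM = −136500 mol and M = 1.2061×10^6 − 136500 = 1.0696×10^6 mol.

1.07×10^6 mol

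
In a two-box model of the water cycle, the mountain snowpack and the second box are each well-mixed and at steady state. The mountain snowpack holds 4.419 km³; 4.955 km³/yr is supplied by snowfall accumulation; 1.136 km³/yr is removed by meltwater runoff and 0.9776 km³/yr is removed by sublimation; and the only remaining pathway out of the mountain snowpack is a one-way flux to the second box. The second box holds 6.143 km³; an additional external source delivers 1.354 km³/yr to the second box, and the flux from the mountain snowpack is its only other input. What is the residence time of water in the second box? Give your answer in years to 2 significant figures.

1.5 yr

Balance the mountain snowpack: ΣF_in = 4.9550 km³/yr.
Flux to the second box = ΣF_in − (1.136 + 0.9776) = 2.8414 km³/yr.
Total input to the second box = 2.8414 + 1.354 = 4.1954 km³/yr; at steady state this equals its total output.
τ = M / F = 6.143 / 4.1954 = 1.464 yr.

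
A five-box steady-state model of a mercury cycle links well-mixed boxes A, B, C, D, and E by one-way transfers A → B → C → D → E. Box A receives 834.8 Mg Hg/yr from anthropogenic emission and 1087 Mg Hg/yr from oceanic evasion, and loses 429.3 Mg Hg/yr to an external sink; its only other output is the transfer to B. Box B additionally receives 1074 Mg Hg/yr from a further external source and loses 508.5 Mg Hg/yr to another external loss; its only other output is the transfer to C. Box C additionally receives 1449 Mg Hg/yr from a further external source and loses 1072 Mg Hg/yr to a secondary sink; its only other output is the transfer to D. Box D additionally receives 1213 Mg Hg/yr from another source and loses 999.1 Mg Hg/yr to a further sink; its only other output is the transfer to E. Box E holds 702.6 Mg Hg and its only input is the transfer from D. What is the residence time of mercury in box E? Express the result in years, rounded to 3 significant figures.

Box A: F(A→B) = (834.8 + 1087) − 429.3 = 1492.5 Mg Hg/yr.
Box B: F(B→C) = (1492.5 + 1074) − 508.5 = 2058.0 Mg Hg/yr.
Box C: F(C→D) = (2058.0 + 1449) − 1072 = 2435.0 Mg Hg/yr.
Box D: F(D→E) = (2435.0 + 1213) − 999.1 = 2648.9 Mg Hg/yr.
Box E throughput = its input = 2648.9 Mg Hg/yr; τ = 702.6 / 2648.9 = 0.2652 yr.

0.265 yr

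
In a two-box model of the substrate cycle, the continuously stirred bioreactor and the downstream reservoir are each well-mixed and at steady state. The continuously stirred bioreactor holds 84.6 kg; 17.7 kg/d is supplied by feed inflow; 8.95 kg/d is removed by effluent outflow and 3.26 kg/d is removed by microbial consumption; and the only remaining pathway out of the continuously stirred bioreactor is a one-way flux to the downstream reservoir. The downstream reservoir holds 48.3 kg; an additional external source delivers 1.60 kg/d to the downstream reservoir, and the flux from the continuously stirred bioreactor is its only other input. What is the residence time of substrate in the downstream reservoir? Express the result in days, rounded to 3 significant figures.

6.81 d

Balance the continuously stirred bioreactor: ΣF_in = 17.700 kg/d.
Flux to the downstream reservoir = ΣF_in − (8.95 + 3.26) = 5.4900 kg/d.
Total input to the downstream reservoir = 5.4900 + 1.60 = 7.0900 kg/d; at steady state this equals its total output.
τ = M / F = 48.3 / 7.0900 = 6.812 d.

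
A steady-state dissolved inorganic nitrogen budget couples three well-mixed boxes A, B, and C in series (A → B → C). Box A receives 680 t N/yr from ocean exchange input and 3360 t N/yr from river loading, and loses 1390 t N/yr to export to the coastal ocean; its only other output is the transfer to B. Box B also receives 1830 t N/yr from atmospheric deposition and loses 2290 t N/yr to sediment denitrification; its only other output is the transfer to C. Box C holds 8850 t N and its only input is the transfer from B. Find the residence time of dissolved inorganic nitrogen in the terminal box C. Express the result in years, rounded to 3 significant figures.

Box A: F(A→B) = (680 + 3360) − 1390 = 2650.0 t N/yr.
Box B: F(B→C) = (2650.0 + 1830) − 2290 = 2190.0 t N/yr.
Box C throughput = its input = 2190.0 t N/yr; τ = 8850 / 2190.0 = 4.041 yr.

4.04 yr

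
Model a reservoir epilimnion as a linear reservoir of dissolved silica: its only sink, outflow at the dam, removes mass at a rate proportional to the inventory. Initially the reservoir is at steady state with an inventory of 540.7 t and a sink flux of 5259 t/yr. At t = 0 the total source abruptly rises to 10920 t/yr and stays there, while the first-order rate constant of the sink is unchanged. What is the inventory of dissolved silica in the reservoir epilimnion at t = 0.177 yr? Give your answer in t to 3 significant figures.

τ = M₀/F₀ = 540.7/5259 = 0.1028 yr; rate constant k = 1/τ.
New steady state M_∞ = F₁/k = F₁·τ = 10920 × 0.1028 = 1122.7 t.
M(t) = M_∞ + (M₀ − M_∞)·e^(−t/τ); t/τ = 0.177/0.1028 = 1.722, so e^(−t/τ) = 0.1788.
M(t) = 1122.7 − 582.0 × 0.1788 = 1018.7 t.

1020 t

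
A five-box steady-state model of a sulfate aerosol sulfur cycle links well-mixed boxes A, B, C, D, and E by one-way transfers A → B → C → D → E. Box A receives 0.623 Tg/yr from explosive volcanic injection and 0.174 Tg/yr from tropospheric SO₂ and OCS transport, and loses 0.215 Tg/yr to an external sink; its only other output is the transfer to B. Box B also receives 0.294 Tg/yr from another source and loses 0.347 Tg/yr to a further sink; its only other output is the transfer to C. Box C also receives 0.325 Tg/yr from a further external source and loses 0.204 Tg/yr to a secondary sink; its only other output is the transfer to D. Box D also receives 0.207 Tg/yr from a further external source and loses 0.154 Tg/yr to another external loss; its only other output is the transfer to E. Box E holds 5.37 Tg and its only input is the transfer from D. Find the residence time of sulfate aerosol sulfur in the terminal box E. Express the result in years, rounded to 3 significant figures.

Box A: F(A→B) = (0.623 + 0.174) − 0.215 = 0.58200 Tg/yr.
Box B: F(B→C) = (0.58200 + 0.294) − 0.347 = 0.52900 Tg/yr.
Box C: F(C→D) = (0.52900 + 0.325) − 0.204 = 0.65000 Tg/yr.
Box D: F(D→E) = (0.65000 + 0.207) − 0.154 = 0.70300 Tg/yr.
Box E throughput = its input = 0.70300 Tg/yr; τ = 5.37 / 0.70300 = 7.639 yr.

7.64 yr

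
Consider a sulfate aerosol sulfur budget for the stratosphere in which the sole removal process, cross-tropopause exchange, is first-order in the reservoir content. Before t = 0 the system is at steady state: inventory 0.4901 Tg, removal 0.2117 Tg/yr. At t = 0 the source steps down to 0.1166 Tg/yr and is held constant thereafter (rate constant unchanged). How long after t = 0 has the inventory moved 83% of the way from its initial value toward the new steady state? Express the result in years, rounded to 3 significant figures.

τ = M₀/F₀ = 0.4901/0.2117 = 2.315 yr.
The remaining gap fraction is e^(−t/τ); 83% covered ⇒ e^(−t/τ) = 0.170.
t = −τ ln(0.170) = 2.315 × 1.772 = 4.102 yr.

4.10 yr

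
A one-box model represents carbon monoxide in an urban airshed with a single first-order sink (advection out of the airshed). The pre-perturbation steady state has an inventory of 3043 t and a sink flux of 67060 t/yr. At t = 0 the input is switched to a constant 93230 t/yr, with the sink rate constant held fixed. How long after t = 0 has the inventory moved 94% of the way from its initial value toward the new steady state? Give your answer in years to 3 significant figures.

τ = M₀/F₀ = 3043/67060 = 0.04538 yr.
The remaining gap fraction is e^(−t/τ); 94% covered ⇒ e^(−t/τ) = 0.0600.
t = −τ ln(0.0600) = 0.04538 × 2.813 = 0.1277 yr.

0.128 yr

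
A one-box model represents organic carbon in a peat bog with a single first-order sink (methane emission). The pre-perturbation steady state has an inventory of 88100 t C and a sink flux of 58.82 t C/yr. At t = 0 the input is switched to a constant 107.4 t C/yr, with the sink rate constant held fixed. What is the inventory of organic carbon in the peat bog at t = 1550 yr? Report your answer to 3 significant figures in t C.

τ = M₀/F₀ = 88100/58.82 = 1498 yr; rate constant k = 1/τ.
New steady state M_∞ = F₁/k = F₁·τ = 107.4 × 1498 = 160860 t C.
M(t) = M_∞ + (M₀ − M_∞)·e^(−t/τ); t/τ = 1550/1498 = 1.035, so e^(−t/τ) = 0.3553.
M(t) = 160860 − 72760 × 0.3553 = 135010 t C.

135000 t C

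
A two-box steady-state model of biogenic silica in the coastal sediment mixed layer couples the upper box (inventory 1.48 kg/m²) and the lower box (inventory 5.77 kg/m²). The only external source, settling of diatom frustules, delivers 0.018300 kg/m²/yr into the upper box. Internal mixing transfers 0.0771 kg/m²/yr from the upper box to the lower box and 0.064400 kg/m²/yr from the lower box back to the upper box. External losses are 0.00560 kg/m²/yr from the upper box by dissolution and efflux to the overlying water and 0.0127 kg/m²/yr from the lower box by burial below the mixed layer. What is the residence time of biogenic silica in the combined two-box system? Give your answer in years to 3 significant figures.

For the system as a whole, the A↔B exchange is internal and contributes nothing to the throughput; only the external sinks remove mass.
M_total = 1.48 + 5.77 = 7.2500 kg/m².
ΣF_external_out = 0.00560 + 0.0127 = 0.018300 kg/m²/yr.
τ = M_total / ΣF_ext = 7.2500 / 0.018300 = 396.2 yr.

396 yr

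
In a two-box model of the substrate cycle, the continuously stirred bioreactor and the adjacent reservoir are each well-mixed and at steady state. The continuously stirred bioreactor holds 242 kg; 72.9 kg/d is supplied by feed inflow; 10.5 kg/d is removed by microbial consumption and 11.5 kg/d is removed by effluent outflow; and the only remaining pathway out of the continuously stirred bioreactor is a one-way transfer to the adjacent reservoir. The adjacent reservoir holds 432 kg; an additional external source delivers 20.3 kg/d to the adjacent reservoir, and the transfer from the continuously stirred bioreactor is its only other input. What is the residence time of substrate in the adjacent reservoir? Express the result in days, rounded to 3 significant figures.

Balance the continuously stirred bioreactor: ΣF_in = 72.900 kg/d.
Transfer to the adjacent reservoir = ΣF_in − (10.5 + 11.5) = 50.900 kg/d.
Total input to the adjacent reservoir = 50.900 + 20.3 = 71.200 kg/d; at steady state this equals its total output.
τ = M / F = 432 / 71.200 = 6.067 d.

6.07 d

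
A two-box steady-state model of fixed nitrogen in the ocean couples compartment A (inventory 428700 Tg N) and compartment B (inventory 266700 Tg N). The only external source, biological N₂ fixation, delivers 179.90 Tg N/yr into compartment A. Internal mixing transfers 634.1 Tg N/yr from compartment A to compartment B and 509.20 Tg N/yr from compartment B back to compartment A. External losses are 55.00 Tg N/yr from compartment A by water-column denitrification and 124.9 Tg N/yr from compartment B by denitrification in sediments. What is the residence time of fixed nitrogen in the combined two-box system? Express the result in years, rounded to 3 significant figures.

3870 yr

For the system as a whole, the A↔B exchange is internal and contributes nothing to the throughput; only the external sinks remove mass.
M_total = 428700 + 266700 = 695400 Tg N.
ΣF_external_out = 55.00 + 124.9 = 179.90 Tg N/yr.
τ = M_total / ΣF_ext = 695400 / 179.90 = 3865 yr.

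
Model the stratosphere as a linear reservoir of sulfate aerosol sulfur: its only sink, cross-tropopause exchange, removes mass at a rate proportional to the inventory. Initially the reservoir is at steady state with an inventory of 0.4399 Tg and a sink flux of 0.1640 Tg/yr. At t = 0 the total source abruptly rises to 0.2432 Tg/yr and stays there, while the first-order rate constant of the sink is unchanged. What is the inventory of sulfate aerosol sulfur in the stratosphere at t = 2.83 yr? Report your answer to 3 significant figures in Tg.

τ = M₀/F₀ = 0.4399/0.1640 = 2.682 yr; rate constant k = 1/τ.
New steady state M_∞ = F₁/k = F₁·τ = 0.2432 × 2.682 = 0.65234 Tg.
M(t) = M_∞ + (M₀ − M_∞)·e^(−t/τ); t/τ = 2.83/2.682 = 1.055, so e^(−t/τ) = 0.3482.
M(t) = 0.65234 − 0.2124 × 0.3482 = 0.57837 Tg.

0.578 Tg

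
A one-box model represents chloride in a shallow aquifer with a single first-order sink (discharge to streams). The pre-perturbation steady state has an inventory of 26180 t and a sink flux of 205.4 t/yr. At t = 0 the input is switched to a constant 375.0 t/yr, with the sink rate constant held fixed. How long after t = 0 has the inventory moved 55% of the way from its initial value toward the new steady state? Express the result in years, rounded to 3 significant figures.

τ = M₀/F₀ = 26180/205.4 = 127.5 yr.
The remaining gap fraction is e^(−t/τ); 55% covered ⇒ e^(−t/τ) = 0.450.
t = −τ ln(0.450) = 127.5 × 0.7985 = 101.8 yr.

102 yr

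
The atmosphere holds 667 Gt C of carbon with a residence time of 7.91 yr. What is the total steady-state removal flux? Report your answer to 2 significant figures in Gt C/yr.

84 Gt C/yr

F = M / τ = 667 / 7.91 = 84.32 Gt C/yr.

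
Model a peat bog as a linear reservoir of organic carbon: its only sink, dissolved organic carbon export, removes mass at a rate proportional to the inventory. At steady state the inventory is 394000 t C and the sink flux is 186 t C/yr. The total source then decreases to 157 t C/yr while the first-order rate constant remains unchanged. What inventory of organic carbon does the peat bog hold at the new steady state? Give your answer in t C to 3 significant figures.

Rate constant k = F/M = 186 / 394000 = 0.0004721 yr⁻¹.
At the new steady state, source = k·M_new ⇒ M_new = 157 / 0.0004721 = 332600 t C.
(Equivalently M_new = M × F_new/F_old = 394000 × 157/186.)

333000 t C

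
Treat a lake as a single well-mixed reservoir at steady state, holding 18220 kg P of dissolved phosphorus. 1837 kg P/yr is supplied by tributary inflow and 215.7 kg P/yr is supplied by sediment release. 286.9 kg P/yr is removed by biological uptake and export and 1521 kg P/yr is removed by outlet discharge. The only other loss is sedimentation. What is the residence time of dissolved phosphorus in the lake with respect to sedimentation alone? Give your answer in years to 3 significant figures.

At steady state ΣF_in = ΣF_out.
ΣF_in = 1837 + 215.7 = 2052.7 kg P/yr.
Sedimentation flux = ΣF_in − (286.9 + 1521) = 2052.7 − 1808 = 244.8 kg P/yr.
τ = M / F = 18220 / 244.8 = 74.43 yr.

74.4 yr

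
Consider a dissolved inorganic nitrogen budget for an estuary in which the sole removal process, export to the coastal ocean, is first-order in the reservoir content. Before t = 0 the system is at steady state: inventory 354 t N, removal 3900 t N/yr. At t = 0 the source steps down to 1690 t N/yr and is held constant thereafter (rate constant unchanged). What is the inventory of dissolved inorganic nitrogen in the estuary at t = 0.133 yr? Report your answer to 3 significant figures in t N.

The sink rate constant is k = F₀/M₀ = 3900/354 = 11.02 yr⁻¹.
Solving dM/dt = F₁ − kM with M(0) = M₀ gives M(t) = F₁/k + (M₀ − F₁/k)·e^(−kt).
F₁/k = 1690/11.02 = 153.40 t N; kt = 11.02 × 0.133 = 1.465, e^(−kt) = 0.2310.
M(0.133) = 153.40 + (354 − 153.40) × 0.2310 = 153.40 + 46.34 = 199.74 t N.

200 t N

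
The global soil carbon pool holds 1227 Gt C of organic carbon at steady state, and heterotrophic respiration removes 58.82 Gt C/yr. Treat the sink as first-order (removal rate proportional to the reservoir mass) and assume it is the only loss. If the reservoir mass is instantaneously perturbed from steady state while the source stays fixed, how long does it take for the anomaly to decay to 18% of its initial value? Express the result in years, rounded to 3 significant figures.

35.8 yr

For a linear reservoir the anomaly decays as exp(−t/τ) with τ = M/F = 1227/58.82 = 20.86 yr.
exp(−t/τ) = 0.18 ⇒ t = −τ ln(0.18) = 20.86 × 1.715 = 35.77 yr.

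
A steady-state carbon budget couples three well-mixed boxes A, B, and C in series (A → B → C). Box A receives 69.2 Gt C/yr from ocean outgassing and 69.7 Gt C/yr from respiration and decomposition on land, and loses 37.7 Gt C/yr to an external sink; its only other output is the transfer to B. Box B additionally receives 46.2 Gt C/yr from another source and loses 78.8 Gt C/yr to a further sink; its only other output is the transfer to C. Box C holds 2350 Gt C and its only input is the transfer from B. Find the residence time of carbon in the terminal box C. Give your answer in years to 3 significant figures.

34.3 yr

Box A: F(A→B) = (69.2 + 69.7) − 37.7 = 101.20 Gt C/yr.
Box B: F(B→C) = (101.20 + 46.2) − 78.8 = 68.600 Gt C/yr.
Box C throughput = its input = 68.600 Gt C/yr; τ = 2350 / 68.600 = 34.26 yr.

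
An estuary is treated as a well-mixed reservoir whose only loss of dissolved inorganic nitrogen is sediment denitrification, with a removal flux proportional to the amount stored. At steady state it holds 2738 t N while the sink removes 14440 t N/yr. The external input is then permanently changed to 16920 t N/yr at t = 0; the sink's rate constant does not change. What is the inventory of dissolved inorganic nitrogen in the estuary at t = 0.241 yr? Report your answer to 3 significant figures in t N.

The sink rate constant is k = F₀/M₀ = 14440/2738 = 5.274 yr⁻¹.
Solving dM/dt = F₁ − kM with M(0) = M₀ gives M(t) = F₁/k + (M₀ − F₁/k)·e^(−kt).
F₁/k = 16920/5.274 = 3208.2 t N; kt = 5.274 × 0.241 = 1.271, e^(−kt) = 0.2805.
M(0.241) = 3208.2 + (2738 − 3208.2) × 0.2805 = 3208.2 − 131.9 = 3076.3 t N.

3080 t N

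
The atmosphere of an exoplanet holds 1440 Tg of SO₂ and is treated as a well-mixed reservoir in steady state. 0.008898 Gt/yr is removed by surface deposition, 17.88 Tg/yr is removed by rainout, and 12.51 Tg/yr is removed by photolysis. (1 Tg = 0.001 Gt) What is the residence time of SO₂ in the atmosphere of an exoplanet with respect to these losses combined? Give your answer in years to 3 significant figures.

36.7 yr

Convert the surface deposition flux: 0.008898 Gt/yr = 8.898 Tg/yr.
Total removal = 8.898 + 17.88 + 12.51 = 39.288 Tg/yr.
τ = M / ΣF_out = 1440 / 39.288 = 36.65 yr.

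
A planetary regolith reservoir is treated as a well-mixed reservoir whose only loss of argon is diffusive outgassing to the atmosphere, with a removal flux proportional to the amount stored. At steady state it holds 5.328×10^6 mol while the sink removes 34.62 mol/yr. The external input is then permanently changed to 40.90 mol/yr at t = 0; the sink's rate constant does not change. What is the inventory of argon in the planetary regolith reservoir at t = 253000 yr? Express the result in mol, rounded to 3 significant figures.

The sink rate constant is k = F₀/M₀ = 34.62/5.328×10^6 = 6.498×10^-6 yr⁻¹.
Solving dM/dt = F₁ − kM with M(0) = M₀ gives M(t) = F₁/k + (M₀ − F₁/k)·e^(−kt).
F₁/k = 40.90/6.498×10^-6 = 6.2945×10^6 mol; kt = 6.498×10^-6 × 253000 = 1.644, e^(−kt) = 0.1932.
M(253000) = 6.2945×10^6 + (5.328×10^6 − 6.2945×10^6) × 0.1932 = 6.2945×10^6 − 186700 = 6.1077×10^6 mol.

6.11×10^6 mol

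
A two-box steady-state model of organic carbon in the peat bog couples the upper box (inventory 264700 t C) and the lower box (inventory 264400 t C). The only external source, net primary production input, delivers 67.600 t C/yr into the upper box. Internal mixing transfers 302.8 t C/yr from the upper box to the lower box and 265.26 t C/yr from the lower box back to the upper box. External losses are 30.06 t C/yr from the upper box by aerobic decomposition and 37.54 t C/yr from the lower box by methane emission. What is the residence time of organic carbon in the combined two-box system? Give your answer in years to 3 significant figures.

7830 yr

Residence time in the combined system uses the total inventory and the total *external* removal — internal exchanges between the two boxes cancel.
M_total = 264700 + 264400 = 529100 t C.
ΣF_external_out = 30.06 + 37.54 = 67.600 t C/yr.
τ = M_total / ΣF_ext = 529100 / 67.600 = 7827 yr.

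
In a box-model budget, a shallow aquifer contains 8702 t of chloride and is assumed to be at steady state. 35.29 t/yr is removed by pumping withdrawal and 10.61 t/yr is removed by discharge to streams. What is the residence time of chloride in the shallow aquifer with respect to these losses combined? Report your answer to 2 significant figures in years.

190 yr

Total removal = 35.29 + 10.61 = 45.900 t/yr.
τ = M / ΣF_out = 8702 / 45.900 = 189.6 yr.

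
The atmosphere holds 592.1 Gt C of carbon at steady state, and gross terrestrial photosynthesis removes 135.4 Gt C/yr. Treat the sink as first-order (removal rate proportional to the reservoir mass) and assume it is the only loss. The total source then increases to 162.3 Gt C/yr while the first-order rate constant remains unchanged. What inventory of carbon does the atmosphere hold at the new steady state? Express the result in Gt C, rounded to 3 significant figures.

710 Gt C

Rate constant k = F/M = 135.4 / 592.1 = 0.2287 yr⁻¹.
At the new steady state, source = k·M_new ⇒ M_new = 162.3 / 0.2287 = 709.7 Gt C.
(Equivalently M_new = M × F_new/F_old = 592.1 × 162.3/135.4.)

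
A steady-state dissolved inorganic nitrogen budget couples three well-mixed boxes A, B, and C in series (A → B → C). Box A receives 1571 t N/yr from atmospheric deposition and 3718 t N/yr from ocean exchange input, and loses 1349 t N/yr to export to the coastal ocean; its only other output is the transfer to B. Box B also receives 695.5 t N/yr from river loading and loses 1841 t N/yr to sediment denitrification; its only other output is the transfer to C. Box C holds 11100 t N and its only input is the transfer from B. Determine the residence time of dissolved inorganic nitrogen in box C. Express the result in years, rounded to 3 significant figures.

Box A: F(A→B) = (1571 + 3718) − 1349 = 3940.0 t N/yr.
Box B: F(B→C) = (3940.0 + 695.5) − 1841 = 2794.5 t N/yr.
Box C throughput = its input = 2794.5 t N/yr; τ = 11100 / 2794.5 = 3.972 yr.

3.97 yr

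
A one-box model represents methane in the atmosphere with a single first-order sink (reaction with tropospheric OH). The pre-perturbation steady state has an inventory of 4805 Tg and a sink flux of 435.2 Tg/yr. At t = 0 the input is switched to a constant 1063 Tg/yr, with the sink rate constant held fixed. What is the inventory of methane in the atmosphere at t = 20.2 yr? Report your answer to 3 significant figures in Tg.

10600 Tg

τ = M₀/F₀ = 4805/435.2 = 11.04 yr; rate constant k = 1/τ.
New steady state M_∞ = F₁/k = F₁·τ = 1063 × 11.04 = 11736 Tg.
M(t) = M_∞ + (M₀ − M_∞)·e^(−t/τ); t/τ = 20.2/11.04 = 1.830, so e^(−t/τ) = 0.1605.
M(t) = 11736 − 6931 × 0.1605 = 10624 Tg.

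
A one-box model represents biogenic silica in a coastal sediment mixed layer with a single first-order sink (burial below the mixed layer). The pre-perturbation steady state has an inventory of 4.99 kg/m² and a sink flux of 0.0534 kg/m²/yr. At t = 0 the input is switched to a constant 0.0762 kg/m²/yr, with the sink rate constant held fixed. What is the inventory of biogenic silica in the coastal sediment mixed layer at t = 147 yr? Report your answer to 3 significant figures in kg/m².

The sink rate constant is k = F₀/M₀ = 0.0534/4.99 = 0.01070 yr⁻¹.
Solving dM/dt = F₁ − kM with M(0) = M₀ gives M(t) = F₁/k + (M₀ − F₁/k)·e^(−kt).
F₁/k = 0.0762/0.01070 = 7.1206 kg/m²; kt = 0.01070 × 147 = 1.573, e^(−kt) = 0.2074.
M(147) = 7.1206 + (4.99 − 7.1206) × 0.2074 = 7.1206 − 0.4419 = 6.6787 kg/m².

6.68 kg/m²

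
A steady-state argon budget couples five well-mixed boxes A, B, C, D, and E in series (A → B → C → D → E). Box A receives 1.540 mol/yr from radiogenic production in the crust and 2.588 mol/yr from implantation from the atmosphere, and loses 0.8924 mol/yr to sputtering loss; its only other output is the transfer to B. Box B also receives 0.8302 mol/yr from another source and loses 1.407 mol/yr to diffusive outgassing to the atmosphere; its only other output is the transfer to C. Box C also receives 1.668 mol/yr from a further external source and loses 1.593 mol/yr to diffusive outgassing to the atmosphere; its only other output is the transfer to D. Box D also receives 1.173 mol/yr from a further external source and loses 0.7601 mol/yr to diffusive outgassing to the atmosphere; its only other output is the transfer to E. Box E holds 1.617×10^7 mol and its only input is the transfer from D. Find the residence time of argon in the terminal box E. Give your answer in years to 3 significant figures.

Box A: F(A→B) = (1.540 + 2.588) − 0.8924 = 3.2356 mol/yr.
Box B: F(B→C) = (3.2356 + 0.8302) − 1.407 = 2.6588 mol/yr.
Box C: F(C→D) = (2.6588 + 1.668) − 1.593 = 2.7338 mol/yr.
Box D: F(D→E) = (2.7338 + 1.173) − 0.7601 = 3.1467 mol/yr.
Box E throughput = its input = 3.1467 mol/yr; τ = 1.617×10^7 / 3.1467 = 5.139×10^6 yr.

5.14×10^6 yr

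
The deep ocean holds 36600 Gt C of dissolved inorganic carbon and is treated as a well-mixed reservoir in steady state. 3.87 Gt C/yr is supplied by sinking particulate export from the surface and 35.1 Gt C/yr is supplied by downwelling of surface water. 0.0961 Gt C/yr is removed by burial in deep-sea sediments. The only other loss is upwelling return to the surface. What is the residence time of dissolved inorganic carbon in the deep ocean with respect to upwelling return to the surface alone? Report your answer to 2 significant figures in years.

940 yr

At steady state ΣF_in = ΣF_out.
ΣF_in = 3.87 + 35.1 = 38.970 Gt C/yr.
Upwelling return to the surface flux = ΣF_in − (0.0961) = 38.970 − 0.09610 = 38.87 Gt C/yr.
τ = M / F = 36600 / 38.87 = 941.5 yr.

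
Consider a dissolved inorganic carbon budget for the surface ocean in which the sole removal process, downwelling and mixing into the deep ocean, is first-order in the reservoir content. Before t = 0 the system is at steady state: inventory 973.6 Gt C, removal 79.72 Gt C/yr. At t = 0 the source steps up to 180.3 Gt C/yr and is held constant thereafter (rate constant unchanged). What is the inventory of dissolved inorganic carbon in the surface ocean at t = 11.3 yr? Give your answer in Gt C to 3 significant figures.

Residence time τ = M₀/F₀ = 12.21 yr. The eventual steady state is M_∞ = M₀·(F₁/F₀) = 973.6 × 180.3/79.72 = 2202.0 Gt C.
The anomaly ΔM(t) = M(t) − M_∞ decays as ΔM₀·e^(−t/τ) with ΔM₀ = 973.6 − 2202.0 = −1228 Gt C.
At t = 11.3 yr, e^(−t/τ) = e^(−0.9253) = 0.3964, so ΔM = −487.0 Gt C and M = 2202.0 − 487.0 = 1715.0 Gt C.

1720 Gt C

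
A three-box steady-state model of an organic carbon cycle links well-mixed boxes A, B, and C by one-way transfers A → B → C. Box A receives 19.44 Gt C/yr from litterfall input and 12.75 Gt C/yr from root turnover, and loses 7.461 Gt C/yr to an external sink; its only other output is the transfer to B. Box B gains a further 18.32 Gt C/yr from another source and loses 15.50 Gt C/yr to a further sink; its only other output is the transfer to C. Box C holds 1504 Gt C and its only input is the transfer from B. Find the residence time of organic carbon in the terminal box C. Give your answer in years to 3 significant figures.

Box A: F(A→B) = (19.44 + 12.75) − 7.461 = 24.729 Gt C/yr.
Box B: F(B→C) = (24.729 + 18.32) − 15.50 = 27.549 Gt C/yr.
Box C throughput = its input = 27.549 Gt C/yr; τ = 1504 / 27.549 = 54.59 yr.

54.6 yr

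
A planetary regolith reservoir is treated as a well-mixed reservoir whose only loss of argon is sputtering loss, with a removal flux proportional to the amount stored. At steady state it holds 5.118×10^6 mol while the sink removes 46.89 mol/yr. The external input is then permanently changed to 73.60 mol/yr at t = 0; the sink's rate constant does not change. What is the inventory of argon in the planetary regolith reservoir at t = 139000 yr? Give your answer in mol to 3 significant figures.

τ = M₀/F₀ = 5.118×10^6/46.89 = 109100 yr; rate constant k = 1/τ.
New steady state M_∞ = F₁/k = F₁·τ = 73.60 × 109100 = 8.0334×10^6 mol.
M(t) = M_∞ + (M₀ − M_∞)·e^(−t/τ); t/τ = 139000/109100 = 1.273, so e^(−t/τ) = 0.2799.
M(t) = 8.0334×10^6 − 2.915×10^6 × 0.2799 = 7.2175×10^6 mol.

7.22×10^6 mol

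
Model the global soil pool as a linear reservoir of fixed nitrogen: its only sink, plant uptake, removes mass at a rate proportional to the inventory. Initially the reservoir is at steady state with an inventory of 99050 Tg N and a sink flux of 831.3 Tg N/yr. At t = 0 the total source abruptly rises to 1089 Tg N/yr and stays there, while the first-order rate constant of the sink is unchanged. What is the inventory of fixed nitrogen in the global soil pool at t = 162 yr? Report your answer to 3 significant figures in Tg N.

122000 Tg N

τ = M₀/F₀ = 99050/831.3 = 119.2 yr; rate constant k = 1/τ.
New steady state M_∞ = F₁/k = F₁·τ = 1089 × 119.2 = 129760 Tg N.
M(t) = M_∞ + (M₀ − M_∞)·e^(−t/τ); t/τ = 162/119.2 = 1.360, so e^(−t/τ) = 0.2568.
M(t) = 129760 − 30710 × 0.2568 = 121870 Tg N.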